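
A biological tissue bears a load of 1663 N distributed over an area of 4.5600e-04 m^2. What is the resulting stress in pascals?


stress = F / A
stress = 1663 / 4.5600e-04
stress = 3.6469e+06


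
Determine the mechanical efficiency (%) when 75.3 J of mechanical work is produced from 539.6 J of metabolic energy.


eta = (W_mech / E_meta) * 100
eta = (75.3 / 539.6) * 100
ratio = 0.1395
eta = 13.9548


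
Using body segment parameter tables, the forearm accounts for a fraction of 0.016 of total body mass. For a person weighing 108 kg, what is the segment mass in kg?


m_segment = body_mass * fraction
m_segment = 108 * 0.016
m_segment = 1.7280


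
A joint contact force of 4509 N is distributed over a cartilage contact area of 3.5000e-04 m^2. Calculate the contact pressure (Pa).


P = F / A
P = 4509 / 3.5000e-04
P = 1.2883e+07


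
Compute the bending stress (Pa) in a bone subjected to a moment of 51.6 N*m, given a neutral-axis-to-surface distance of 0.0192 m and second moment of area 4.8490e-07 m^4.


sigma = M * c / I
sigma = 51.6 * 0.0192 / 4.8490e-07
M * c = 0.9907
sigma = 2.0431e+06


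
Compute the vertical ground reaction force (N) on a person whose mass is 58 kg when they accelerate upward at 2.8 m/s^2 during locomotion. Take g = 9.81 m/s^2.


GRF = m * (g + a)
GRF = 58 * (9.81 + 2.8)
GRF = 58 * 12.6100
GRF = 731.3800


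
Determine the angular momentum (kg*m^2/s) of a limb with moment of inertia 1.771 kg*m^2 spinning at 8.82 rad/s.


L = I * omega
L = 1.771 * 8.82
L = 15.6202


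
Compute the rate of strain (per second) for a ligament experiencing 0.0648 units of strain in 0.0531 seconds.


strain_rate = delta_strain / delta_t
strain_rate = 0.0648 / 0.0531
strain_rate = 1.2203


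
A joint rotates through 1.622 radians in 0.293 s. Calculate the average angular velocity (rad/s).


omega = delta_theta / delta_t
omega = 1.622 / 0.293
omega = 5.5358


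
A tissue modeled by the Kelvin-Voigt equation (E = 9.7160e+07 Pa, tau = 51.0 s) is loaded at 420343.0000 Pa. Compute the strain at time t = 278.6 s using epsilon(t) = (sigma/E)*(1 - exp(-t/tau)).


epsilon(t) = (sigma/E) * (1 - exp(-t/tau))
sigma/E = 420343.0000 / 9.7160e+07 = 0.0043
exp(-t/tau) = exp(-278.6 / 51.0) = 0.0042
epsilon = 0.0043 * (1 - 0.0042)
epsilon = 0.0043


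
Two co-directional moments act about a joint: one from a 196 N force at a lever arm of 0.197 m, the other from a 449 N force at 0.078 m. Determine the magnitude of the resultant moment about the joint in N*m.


M = F1 * d1 + F2 * d2
M = 196 * 0.197 + 449 * 0.078
M = 38.6120 + 35.0220
M = 73.6340


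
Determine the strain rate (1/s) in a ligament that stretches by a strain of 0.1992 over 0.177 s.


strain_rate = delta_strain / delta_t
strain_rate = 0.1992 / 0.177
strain_rate = 1.1254


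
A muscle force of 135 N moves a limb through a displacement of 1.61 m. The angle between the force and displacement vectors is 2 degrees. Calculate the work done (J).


W = F * d * cos(theta)
theta = 2 deg = 0.0349 rad
cos(theta) = 0.9994
W = 135 * 1.61 * 0.9994
W = 217.2176


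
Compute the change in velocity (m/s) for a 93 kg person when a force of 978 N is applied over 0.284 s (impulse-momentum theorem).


J = F * dt = 978 * 0.284 = 277.7520 N*s
delta_v = J / m
delta_v = 277.7520 / 93
delta_v = 2.9866


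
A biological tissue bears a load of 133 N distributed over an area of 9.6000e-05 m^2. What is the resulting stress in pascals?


stress = F / A
stress = 133 / 9.6000e-05
stress = 1.3854e+06


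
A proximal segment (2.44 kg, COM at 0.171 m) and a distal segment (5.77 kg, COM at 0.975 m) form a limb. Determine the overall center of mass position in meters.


COM = (m1*x1 + m2*x2) / (m1 + m2)
COM = (2.44*0.171 + 5.77*0.975) / (2.44 + 5.77)
Numerator = 6.0430
Denominator = 8.2100
COM = 0.7361


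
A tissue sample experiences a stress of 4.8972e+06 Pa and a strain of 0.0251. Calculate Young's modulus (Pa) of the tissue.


E = stress / strain
E = 4.8972e+06 / 0.0251
E = 1.9511e+08


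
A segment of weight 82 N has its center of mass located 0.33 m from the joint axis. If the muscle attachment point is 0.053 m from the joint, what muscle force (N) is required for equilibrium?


F_muscle = W * d_load / d_muscle
F_muscle = 82 * 0.33 / 0.053
Numerator = 27.0600
F_muscle = 510.5660


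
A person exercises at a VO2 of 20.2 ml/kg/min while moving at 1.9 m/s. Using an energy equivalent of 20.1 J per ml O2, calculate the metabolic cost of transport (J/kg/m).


Power per kg = VO2 * 20.1 / 60
Power per kg = 20.2 * 20.1 / 60 = 6.7670 W/kg
Cost = power_per_kg / speed
Cost = 6.7670 / 1.9
Cost = 3.5616


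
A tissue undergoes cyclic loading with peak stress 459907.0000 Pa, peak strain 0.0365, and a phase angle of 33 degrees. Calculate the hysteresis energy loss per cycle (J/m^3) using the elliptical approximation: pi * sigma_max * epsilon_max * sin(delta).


E_loss = pi * sigma_max * epsilon_max * sin(delta)
delta = 33 deg = 0.5760 rad
sin(delta) = 0.5446
E_loss = pi * 459907.0000 * 0.0365 * 0.5446
E_loss = 28722.4526


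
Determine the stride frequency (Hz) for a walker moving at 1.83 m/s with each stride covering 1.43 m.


f = v / stride_length
f = 1.83 / 1.43
f = 1.2797


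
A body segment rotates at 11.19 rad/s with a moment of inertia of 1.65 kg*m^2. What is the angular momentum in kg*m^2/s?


L = I * omega
L = 1.65 * 11.19
L = 18.4635


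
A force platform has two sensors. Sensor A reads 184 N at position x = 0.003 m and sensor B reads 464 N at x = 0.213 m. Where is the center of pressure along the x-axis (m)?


COP_x = (F1*x1 + F2*x2) / (F1 + F2)
COP_x = (184*0.003 + 464*0.213) / (184 + 464)
Numerator = 99.3840
Denominator = 648
COP_x = 0.1534


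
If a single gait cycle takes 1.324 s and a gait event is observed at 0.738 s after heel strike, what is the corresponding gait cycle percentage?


pct = (event_time / cycle_time) * 100
pct = (0.738 / 1.324) * 100
ratio = 0.5574
pct = 55.7402


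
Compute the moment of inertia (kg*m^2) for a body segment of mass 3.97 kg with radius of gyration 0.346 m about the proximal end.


I = m * k^2
I = 3.97 * 0.346^2
k^2 = 0.1197
I = 0.4753


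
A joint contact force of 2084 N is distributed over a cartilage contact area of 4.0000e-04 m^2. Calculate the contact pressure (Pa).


P = F / A
P = 2084 / 4.0000e-04
P = 5.2100e+06


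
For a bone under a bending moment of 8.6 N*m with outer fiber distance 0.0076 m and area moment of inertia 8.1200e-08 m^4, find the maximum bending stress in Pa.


sigma = M * c / I
sigma = 8.6 * 0.0076 / 8.1200e-08
M * c = 0.0654
sigma = 804926.1084


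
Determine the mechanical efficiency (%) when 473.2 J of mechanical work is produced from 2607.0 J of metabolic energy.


eta = (W_mech / E_meta) * 100
eta = (473.2 / 2607.0) * 100
ratio = 0.1815
eta = 18.1511


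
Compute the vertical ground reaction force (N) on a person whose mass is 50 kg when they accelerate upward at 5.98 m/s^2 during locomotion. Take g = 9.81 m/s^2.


GRF = m * (g + a)
GRF = 50 * (9.81 + 5.98)
GRF = 50 * 15.7900
GRF = 789.5000


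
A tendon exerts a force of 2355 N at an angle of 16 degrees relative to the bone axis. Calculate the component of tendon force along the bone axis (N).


F_eff = F_tendon * cos(theta)
theta = 16 deg = 0.2793 rad
cos(theta) = 0.9613
F_eff = 2355 * 0.9613
F_eff = 2263.7713


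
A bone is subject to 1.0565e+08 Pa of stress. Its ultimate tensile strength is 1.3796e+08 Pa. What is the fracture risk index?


FRI = applied / ultimate
FRI = 1.0565e+08 / 1.3796e+08
FRI = 0.7658


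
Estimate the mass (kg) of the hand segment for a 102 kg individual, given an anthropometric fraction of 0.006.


m_segment = body_mass * fraction
m_segment = 102 * 0.006
m_segment = 0.6120


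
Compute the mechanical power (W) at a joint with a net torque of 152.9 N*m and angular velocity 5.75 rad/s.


P = M * omega
P = 152.9 * 5.75
P = 879.1750


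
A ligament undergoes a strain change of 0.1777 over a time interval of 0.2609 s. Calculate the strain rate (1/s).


strain_rate = delta_strain / delta_t
strain_rate = 0.1777 / 0.2609
strain_rate = 0.6811


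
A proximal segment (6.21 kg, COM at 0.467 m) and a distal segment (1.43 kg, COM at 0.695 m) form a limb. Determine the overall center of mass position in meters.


COM = (m1*x1 + m2*x2) / (m1 + m2)
COM = (6.21*0.467 + 1.43*0.695) / (6.21 + 1.43)
Numerator = 3.8939
Denominator = 7.6400
COM = 0.5097


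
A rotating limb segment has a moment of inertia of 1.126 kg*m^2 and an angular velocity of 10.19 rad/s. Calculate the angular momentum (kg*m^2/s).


L = I * omega
L = 1.126 * 10.19
L = 11.4739


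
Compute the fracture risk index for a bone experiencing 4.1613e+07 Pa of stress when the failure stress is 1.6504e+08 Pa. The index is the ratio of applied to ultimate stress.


FRI = applied / ultimate
FRI = 4.1613e+07 / 1.6504e+08
FRI = 0.2521


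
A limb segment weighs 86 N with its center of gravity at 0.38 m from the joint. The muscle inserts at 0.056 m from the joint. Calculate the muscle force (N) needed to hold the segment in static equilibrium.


F_muscle = W * d_load / d_muscle
F_muscle = 86 * 0.38 / 0.056
Numerator = 32.6800
F_muscle = 583.5714


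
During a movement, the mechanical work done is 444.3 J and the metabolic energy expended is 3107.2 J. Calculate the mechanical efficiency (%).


eta = (W_mech / E_meta) * 100
eta = (444.3 / 3107.2) * 100
ratio = 0.1430
eta = 14.2990


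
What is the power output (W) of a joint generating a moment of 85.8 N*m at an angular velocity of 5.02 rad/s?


P = M * omega
P = 85.8 * 5.02
P = 430.7160


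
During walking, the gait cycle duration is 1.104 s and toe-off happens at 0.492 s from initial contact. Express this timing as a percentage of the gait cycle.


pct = (event_time / cycle_time) * 100
pct = (0.492 / 1.104) * 100
ratio = 0.4457
pct = 44.5652


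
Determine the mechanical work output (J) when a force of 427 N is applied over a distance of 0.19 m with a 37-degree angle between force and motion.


W = F * d * cos(theta)
theta = 37 deg = 0.6458 rad
cos(theta) = 0.7986
W = 427 * 0.19 * 0.7986
W = 64.7933


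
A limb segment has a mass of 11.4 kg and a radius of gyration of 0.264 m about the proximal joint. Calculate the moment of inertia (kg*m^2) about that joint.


I = m * k^2
I = 11.4 * 0.264^2
k^2 = 0.0697
I = 0.7945


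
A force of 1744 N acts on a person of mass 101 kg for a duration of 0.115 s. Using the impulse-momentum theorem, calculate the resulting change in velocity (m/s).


J = F * dt = 1744 * 0.115 = 200.5600 N*s
delta_v = J / m
delta_v = 200.5600 / 101
delta_v = 1.9857


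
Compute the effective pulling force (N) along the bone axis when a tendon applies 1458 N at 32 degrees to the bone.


F_eff = F_tendon * cos(theta)
theta = 32 deg = 0.5585 rad
cos(theta) = 0.8480
F_eff = 1458 * 0.8480
F_eff = 1236.4541


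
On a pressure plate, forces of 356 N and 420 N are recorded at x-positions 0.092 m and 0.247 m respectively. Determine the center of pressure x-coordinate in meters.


COP_x = (F1*x1 + F2*x2) / (F1 + F2)
COP_x = (356*0.092 + 420*0.247) / (356 + 420)
Numerator = 136.4920
Denominator = 776
COP_x = 0.1759


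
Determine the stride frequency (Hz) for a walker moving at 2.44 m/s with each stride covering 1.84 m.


f = v / stride_length
f = 2.44 / 1.84
f = 1.3261


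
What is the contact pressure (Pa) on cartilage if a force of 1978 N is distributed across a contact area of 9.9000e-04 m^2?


P = F / A
P = 1978 / 9.9000e-04
P = 1.9980e+06


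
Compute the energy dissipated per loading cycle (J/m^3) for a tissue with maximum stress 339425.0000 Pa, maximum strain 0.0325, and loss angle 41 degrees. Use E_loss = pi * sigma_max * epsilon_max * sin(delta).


E_loss = pi * sigma_max * epsilon_max * sin(delta)
delta = 41 deg = 0.7156 rad
sin(delta) = 0.6561
E_loss = pi * 339425.0000 * 0.0325 * 0.6561
E_loss = 22736.3097


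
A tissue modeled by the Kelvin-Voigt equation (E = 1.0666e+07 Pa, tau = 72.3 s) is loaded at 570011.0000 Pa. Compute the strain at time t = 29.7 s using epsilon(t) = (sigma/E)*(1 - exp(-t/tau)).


epsilon(t) = (sigma/E) * (1 - exp(-t/tau))
sigma/E = 570011.0000 / 1.0666e+07 = 0.0534
exp(-t/tau) = exp(-29.7 / 72.3) = 0.6631
epsilon = 0.0534 * (1 - 0.6631)
epsilon = 0.0180


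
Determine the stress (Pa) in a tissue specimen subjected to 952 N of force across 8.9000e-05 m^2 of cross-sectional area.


stress = F / A
stress = 952 / 8.9000e-05
stress = 1.0697e+07


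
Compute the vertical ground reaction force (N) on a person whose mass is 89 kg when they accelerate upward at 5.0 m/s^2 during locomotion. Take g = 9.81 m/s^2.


GRF = m * (g + a)
GRF = 89 * (9.81 + 5.0)
GRF = 89 * 14.8100
GRF = 1318.0900


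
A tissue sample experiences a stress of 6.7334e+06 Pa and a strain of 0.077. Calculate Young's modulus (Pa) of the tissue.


E = stress / strain
E = 6.7334e+06 / 0.077
E = 8.7447e+07


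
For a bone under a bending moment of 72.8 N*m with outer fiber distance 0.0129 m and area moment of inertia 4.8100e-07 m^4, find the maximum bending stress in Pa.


sigma = M * c / I
sigma = 72.8 * 0.0129 / 4.8100e-07
M * c = 0.9391
sigma = 1.9524e+06


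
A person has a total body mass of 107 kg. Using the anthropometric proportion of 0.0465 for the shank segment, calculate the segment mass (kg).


m_segment = body_mass * fraction
m_segment = 107 * 0.0465
m_segment = 4.9755


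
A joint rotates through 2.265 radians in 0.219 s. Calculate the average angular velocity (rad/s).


omega = delta_theta / delta_t
omega = 2.265 / 0.219
omega = 10.3425


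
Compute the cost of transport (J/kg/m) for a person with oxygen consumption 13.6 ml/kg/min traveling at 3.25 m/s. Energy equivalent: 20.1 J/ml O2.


Power per kg = VO2 * 20.1 / 60
Power per kg = 13.6 * 20.1 / 60 = 4.5560 W/kg
Cost = power_per_kg / speed
Cost = 4.5560 / 3.25
Cost = 1.4018


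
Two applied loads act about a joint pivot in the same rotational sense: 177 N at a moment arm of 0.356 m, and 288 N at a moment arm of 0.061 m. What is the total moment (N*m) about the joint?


M = F1 * d1 + F2 * d2
M = 177 * 0.356 + 288 * 0.061
M = 63.0120 + 17.5680
M = 80.5800


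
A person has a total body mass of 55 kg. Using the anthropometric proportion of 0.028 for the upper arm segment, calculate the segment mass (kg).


m_segment = body_mass * fraction
m_segment = 55 * 0.028
m_segment = 1.5400


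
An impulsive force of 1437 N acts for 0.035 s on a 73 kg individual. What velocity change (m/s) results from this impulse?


J = F * dt = 1437 * 0.035 = 50.2950 N*s
delta_v = J / m
delta_v = 50.2950 / 73
delta_v = 0.6890


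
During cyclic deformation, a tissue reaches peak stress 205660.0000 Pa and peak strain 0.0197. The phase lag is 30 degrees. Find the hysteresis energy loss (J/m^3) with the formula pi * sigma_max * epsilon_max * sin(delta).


E_loss = pi * sigma_max * epsilon_max * sin(delta)
delta = 30 deg = 0.5236 rad
sin(delta) = 0.5000
E_loss = pi * 205660.0000 * 0.0197 * 0.5000
E_loss = 6364.0845


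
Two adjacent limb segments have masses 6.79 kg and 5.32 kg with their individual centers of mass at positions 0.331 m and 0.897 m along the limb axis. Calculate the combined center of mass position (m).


COM = (m1*x1 + m2*x2) / (m1 + m2)
COM = (6.79*0.331 + 5.32*0.897) / (6.79 + 5.32)
Numerator = 7.0195
Denominator = 12.1100
COM = 0.5796


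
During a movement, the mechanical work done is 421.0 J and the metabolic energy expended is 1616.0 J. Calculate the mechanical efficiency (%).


eta = (W_mech / E_meta) * 100
eta = (421.0 / 1616.0) * 100
ratio = 0.2605
eta = 26.0520


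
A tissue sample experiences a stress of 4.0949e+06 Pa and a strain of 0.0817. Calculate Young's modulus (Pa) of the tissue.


E = stress / strain
E = 4.0949e+06 / 0.0817
E = 5.0121e+07


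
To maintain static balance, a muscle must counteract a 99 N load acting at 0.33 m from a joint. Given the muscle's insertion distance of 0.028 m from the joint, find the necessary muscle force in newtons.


F_muscle = W * d_load / d_muscle
F_muscle = 99 * 0.33 / 0.028
Numerator = 32.6700
F_muscle = 1166.7857


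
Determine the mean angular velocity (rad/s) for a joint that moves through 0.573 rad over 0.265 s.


omega = delta_theta / delta_t
omega = 0.573 / 0.265
omega = 2.1623


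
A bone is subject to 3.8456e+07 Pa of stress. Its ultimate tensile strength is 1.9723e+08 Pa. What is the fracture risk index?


FRI = applied / ultimate
FRI = 3.8456e+07 / 1.9723e+08
FRI = 0.1950


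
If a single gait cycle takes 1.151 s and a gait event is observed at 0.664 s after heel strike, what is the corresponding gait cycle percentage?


pct = (event_time / cycle_time) * 100
pct = (0.664 / 1.151) * 100
ratio = 0.5769
pct = 57.6890


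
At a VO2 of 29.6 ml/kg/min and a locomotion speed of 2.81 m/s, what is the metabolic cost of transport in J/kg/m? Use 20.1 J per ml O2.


Power per kg = VO2 * 20.1 / 60
Power per kg = 29.6 * 20.1 / 60 = 9.9160 W/kg
Cost = power_per_kg / speed
Cost = 9.9160 / 2.81
Cost = 3.5288


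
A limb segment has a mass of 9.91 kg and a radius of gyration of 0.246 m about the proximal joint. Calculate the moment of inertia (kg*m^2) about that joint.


I = m * k^2
I = 9.91 * 0.246^2
k^2 = 0.0605
I = 0.5997


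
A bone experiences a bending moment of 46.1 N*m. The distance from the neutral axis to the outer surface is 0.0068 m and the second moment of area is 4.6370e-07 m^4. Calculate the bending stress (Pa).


sigma = M * c / I
sigma = 46.1 * 0.0068 / 4.6370e-07
M * c = 0.3135
sigma = 676040.5435


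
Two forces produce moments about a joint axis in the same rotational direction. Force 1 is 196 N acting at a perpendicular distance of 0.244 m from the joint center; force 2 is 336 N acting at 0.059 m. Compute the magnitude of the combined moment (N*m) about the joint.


M = F1 * d1 + F2 * d2
M = 196 * 0.244 + 336 * 0.059
M = 47.8240 + 19.8240
M = 67.6480


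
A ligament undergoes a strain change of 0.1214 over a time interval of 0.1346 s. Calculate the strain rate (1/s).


strain_rate = delta_strain / delta_t
strain_rate = 0.1214 / 0.1346
strain_rate = 0.9019


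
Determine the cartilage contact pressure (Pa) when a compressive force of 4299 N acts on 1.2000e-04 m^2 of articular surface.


P = F / A
P = 4299 / 1.2000e-04
P = 3.5825e+07


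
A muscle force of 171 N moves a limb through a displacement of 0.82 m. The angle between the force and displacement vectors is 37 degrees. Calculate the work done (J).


W = F * d * cos(theta)
theta = 37 deg = 0.6458 rad
cos(theta) = 0.7986
W = 171 * 0.82 * 0.7986
W = 111.9847


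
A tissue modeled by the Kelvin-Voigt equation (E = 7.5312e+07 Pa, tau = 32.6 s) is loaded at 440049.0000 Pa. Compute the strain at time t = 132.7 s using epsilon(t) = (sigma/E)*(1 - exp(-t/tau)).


epsilon(t) = (sigma/E) * (1 - exp(-t/tau))
sigma/E = 440049.0000 / 7.5312e+07 = 0.0058
exp(-t/tau) = exp(-132.7 / 32.6) = 0.0171
epsilon = 0.0058 * (1 - 0.0171)
epsilon = 0.0057


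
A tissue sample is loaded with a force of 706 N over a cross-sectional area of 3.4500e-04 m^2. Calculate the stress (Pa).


stress = F / A
stress = 706 / 3.4500e-04
stress = 2.0464e+06


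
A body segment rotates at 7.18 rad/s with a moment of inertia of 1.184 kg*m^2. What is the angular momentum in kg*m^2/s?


L = I * omega
L = 1.184 * 7.18
L = 8.5011


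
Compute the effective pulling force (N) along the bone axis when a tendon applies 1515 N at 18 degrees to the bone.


F_eff = F_tendon * cos(theta)
theta = 18 deg = 0.3142 rad
cos(theta) = 0.9511
F_eff = 1515 * 0.9511
F_eff = 1440.8506


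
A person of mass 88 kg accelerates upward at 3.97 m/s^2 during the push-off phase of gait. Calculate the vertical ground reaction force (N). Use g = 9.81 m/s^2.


GRF = m * (g + a)
GRF = 88 * (9.81 + 3.97)
GRF = 88 * 13.7800
GRF = 1212.6400


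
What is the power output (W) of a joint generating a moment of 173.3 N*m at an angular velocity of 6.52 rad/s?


P = M * omega
P = 173.3 * 6.52
P = 1129.9160


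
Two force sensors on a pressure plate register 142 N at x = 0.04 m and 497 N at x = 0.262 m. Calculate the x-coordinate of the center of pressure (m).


COP_x = (F1*x1 + F2*x2) / (F1 + F2)
COP_x = (142*0.04 + 497*0.262) / (142 + 497)
Numerator = 135.8940
Denominator = 639
COP_x = 0.2127


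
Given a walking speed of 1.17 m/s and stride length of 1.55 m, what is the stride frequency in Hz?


f = v / stride_length
f = 1.17 / 1.55
f = 0.7548


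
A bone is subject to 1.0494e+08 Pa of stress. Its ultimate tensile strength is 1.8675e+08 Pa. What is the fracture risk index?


FRI = applied / ultimate
FRI = 1.0494e+08 / 1.8675e+08
FRI = 0.5619


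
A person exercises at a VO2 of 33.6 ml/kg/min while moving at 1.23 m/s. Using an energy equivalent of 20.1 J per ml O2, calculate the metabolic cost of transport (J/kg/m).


Power per kg = VO2 * 20.1 / 60
Power per kg = 33.6 * 20.1 / 60 = 11.2560 W/kg
Cost = power_per_kg / speed
Cost = 11.2560 / 1.23
Cost = 9.1512


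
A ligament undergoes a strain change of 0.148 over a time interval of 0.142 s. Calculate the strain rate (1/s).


strain_rate = delta_strain / delta_t
strain_rate = 0.148 / 0.142
strain_rate = 1.0423


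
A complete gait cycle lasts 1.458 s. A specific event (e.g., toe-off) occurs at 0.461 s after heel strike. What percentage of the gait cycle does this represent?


pct = (event_time / cycle_time) * 100
pct = (0.461 / 1.458) * 100
ratio = 0.3162
pct = 31.6187


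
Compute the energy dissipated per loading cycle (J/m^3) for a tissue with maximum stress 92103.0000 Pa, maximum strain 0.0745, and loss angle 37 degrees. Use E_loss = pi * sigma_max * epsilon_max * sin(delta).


E_loss = pi * sigma_max * epsilon_max * sin(delta)
delta = 37 deg = 0.6458 rad
sin(delta) = 0.6018
E_loss = pi * 92103.0000 * 0.0745 * 0.6018
E_loss = 12973.0755


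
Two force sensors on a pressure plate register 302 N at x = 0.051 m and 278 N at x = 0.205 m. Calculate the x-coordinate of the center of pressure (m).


COP_x = (F1*x1 + F2*x2) / (F1 + F2)
COP_x = (302*0.051 + 278*0.205) / (302 + 278)
Numerator = 72.3920
Denominator = 580
COP_x = 0.1248


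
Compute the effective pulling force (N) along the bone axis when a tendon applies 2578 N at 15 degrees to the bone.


F_eff = F_tendon * cos(theta)
theta = 15 deg = 0.2618 rad
cos(theta) = 0.9659
F_eff = 2578 * 0.9659
F_eff = 2490.1568


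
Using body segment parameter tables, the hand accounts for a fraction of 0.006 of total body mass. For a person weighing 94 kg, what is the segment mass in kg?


m_segment = body_mass * fraction
m_segment = 94 * 0.006
m_segment = 0.5640


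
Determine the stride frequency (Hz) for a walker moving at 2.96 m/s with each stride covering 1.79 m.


f = v / stride_length
f = 2.96 / 1.79
f = 1.6536


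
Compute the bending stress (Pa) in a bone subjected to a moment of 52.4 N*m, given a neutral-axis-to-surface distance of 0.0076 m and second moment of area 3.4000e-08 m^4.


sigma = M * c / I
sigma = 52.4 * 0.0076 / 3.4000e-08
M * c = 0.3982
sigma = 1.1713e+07


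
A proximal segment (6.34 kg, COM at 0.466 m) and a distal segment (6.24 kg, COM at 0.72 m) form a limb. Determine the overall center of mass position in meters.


COM = (m1*x1 + m2*x2) / (m1 + m2)
COM = (6.34*0.466 + 6.24*0.72) / (6.34 + 6.24)
Numerator = 7.4472
Denominator = 12.5800
COM = 0.5920


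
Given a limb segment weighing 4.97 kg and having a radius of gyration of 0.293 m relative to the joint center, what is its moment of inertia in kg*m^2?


I = m * k^2
I = 4.97 * 0.293^2
k^2 = 0.0858
I = 0.4267


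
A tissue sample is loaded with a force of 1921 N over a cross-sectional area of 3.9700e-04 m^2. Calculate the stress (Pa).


stress = F / A
stress = 1921 / 3.9700e-04
stress = 4.8388e+06


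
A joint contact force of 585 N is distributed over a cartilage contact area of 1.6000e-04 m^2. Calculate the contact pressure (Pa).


P = F / A
P = 585 / 1.6000e-04
P = 3.6562e+06


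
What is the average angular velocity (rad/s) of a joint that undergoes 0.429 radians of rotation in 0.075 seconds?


omega = delta_theta / delta_t
omega = 0.429 / 0.075
omega = 5.7200


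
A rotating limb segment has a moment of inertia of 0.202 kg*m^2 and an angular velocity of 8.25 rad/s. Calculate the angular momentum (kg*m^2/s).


L = I * omega
L = 0.202 * 8.25
L = 1.6665


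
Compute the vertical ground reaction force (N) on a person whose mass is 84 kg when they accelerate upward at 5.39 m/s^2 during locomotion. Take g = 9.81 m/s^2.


GRF = m * (g + a)
GRF = 84 * (9.81 + 5.39)
GRF = 84 * 15.2000
GRF = 1276.8000


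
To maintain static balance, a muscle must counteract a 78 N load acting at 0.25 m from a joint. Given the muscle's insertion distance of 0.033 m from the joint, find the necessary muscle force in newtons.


F_muscle = W * d_load / d_muscle
F_muscle = 78 * 0.25 / 0.033
Numerator = 19.5000
F_muscle = 590.9091


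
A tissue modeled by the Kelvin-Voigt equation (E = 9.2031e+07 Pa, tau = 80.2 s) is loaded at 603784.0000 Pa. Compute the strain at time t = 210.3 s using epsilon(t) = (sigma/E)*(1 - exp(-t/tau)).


epsilon(t) = (sigma/E) * (1 - exp(-t/tau))
sigma/E = 603784.0000 / 9.2031e+07 = 0.0066
exp(-t/tau) = exp(-210.3 / 80.2) = 0.0726
epsilon = 0.0066 * (1 - 0.0726)
epsilon = 0.0061


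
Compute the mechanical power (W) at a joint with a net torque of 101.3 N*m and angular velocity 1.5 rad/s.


P = M * omega
P = 101.3 * 1.5
P = 151.9500


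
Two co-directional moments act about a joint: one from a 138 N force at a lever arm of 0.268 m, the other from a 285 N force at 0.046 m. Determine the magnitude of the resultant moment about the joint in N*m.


M = F1 * d1 + F2 * d2
M = 138 * 0.268 + 285 * 0.046
M = 36.9840 + 13.1100
M = 50.0940


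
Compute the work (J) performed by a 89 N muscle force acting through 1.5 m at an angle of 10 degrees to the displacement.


W = F * d * cos(theta)
theta = 10 deg = 0.1745 rad
cos(theta) = 0.9848
W = 89 * 1.5 * 0.9848
W = 131.4718


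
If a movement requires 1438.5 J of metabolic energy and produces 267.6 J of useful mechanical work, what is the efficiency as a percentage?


eta = (W_mech / E_meta) * 100
eta = (267.6 / 1438.5) * 100
ratio = 0.1860
eta = 18.6027


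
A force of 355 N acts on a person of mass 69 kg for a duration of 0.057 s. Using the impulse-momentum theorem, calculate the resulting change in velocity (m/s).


J = F * dt = 355 * 0.057 = 20.2350 N*s
delta_v = J / m
delta_v = 20.2350 / 69
delta_v = 0.2933


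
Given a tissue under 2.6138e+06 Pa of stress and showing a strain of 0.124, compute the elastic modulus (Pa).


E = stress / strain
E = 2.6138e+06 / 0.124
E = 2.1079e+07


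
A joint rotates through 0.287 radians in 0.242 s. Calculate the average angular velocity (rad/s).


omega = delta_theta / delta_t
omega = 0.287 / 0.242
omega = 1.1860


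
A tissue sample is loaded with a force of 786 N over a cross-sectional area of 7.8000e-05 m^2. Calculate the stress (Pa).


stress = F / A
stress = 786 / 7.8000e-05
stress = 1.0077e+07


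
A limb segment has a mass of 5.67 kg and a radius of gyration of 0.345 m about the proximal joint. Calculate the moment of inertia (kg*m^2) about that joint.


I = m * k^2
I = 5.67 * 0.345^2
k^2 = 0.1190
I = 0.6749


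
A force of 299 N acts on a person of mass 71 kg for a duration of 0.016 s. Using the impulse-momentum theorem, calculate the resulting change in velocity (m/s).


J = F * dt = 299 * 0.016 = 4.7840 N*s
delta_v = J / m
delta_v = 4.7840 / 71
delta_v = 0.0674


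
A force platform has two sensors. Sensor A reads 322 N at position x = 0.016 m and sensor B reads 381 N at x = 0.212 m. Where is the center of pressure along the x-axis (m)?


COP_x = (F1*x1 + F2*x2) / (F1 + F2)
COP_x = (322*0.016 + 381*0.212) / (322 + 381)
Numerator = 85.9240
Denominator = 703
COP_x = 0.1222


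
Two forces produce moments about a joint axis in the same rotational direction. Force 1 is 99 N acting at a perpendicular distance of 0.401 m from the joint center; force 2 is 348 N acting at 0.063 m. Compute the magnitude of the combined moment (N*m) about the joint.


M = F1 * d1 + F2 * d2
M = 99 * 0.401 + 348 * 0.063
M = 39.6990 + 21.9240
M = 61.6230


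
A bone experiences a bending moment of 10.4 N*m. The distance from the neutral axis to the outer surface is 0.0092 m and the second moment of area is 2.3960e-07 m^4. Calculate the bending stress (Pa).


sigma = M * c / I
sigma = 10.4 * 0.0092 / 2.3960e-07
M * c = 0.0957
sigma = 399332.2204


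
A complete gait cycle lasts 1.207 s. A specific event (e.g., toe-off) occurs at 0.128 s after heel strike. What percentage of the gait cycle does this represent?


pct = (event_time / cycle_time) * 100
pct = (0.128 / 1.207) * 100
ratio = 0.1060
pct = 10.6048


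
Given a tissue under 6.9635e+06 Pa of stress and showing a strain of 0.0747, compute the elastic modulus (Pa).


E = stress / strain
E = 6.9635e+06 / 0.0747
E = 9.3220e+07


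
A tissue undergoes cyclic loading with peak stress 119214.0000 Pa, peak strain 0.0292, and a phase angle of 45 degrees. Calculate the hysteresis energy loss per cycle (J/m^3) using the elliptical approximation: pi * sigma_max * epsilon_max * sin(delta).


E_loss = pi * sigma_max * epsilon_max * sin(delta)
delta = 45 deg = 0.7854 rad
sin(delta) = 0.7071
E_loss = pi * 119214.0000 * 0.0292 * 0.7071
E_loss = 7732.9462


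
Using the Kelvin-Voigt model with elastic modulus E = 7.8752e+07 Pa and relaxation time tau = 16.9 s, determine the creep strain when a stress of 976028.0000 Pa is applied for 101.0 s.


epsilon(t) = (sigma/E) * (1 - exp(-t/tau))
sigma/E = 976028.0000 / 7.8752e+07 = 0.0124
exp(-t/tau) = exp(-101.0 / 16.9) = 0.0025
epsilon = 0.0124 * (1 - 0.0025)
epsilon = 0.0124


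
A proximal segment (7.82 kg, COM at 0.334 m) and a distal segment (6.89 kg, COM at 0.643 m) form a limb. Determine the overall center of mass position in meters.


COM = (m1*x1 + m2*x2) / (m1 + m2)
COM = (7.82*0.334 + 6.89*0.643) / (7.82 + 6.89)
Numerator = 7.0422
Denominator = 14.7100
COM = 0.4787


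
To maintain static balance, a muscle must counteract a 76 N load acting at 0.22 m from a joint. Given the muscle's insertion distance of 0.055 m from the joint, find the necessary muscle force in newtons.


F_muscle = W * d_load / d_muscle
F_muscle = 76 * 0.22 / 0.055
Numerator = 16.7200
F_muscle = 304.0000


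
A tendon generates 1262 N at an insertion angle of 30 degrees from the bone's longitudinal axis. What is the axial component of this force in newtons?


F_eff = F_tendon * cos(theta)
theta = 30 deg = 0.5236 rad
cos(theta) = 0.8660
F_eff = 1262 * 0.8660
F_eff = 1092.9241


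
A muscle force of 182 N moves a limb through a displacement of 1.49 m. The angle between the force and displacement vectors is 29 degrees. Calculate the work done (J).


W = F * d * cos(theta)
theta = 29 deg = 0.5061 rad
cos(theta) = 0.8746
W = 182 * 1.49 * 0.8746
W = 237.1794


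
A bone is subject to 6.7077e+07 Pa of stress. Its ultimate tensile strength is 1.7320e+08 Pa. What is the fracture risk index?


FRI = applied / ultimate
FRI = 6.7077e+07 / 1.7320e+08
FRI = 0.3873


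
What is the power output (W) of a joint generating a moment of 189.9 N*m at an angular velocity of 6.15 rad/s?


P = M * omega
P = 189.9 * 6.15
P = 1167.8850


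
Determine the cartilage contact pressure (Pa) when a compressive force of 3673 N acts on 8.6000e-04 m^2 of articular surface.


P = F / A
P = 3673 / 8.6000e-04
P = 4.2709e+06


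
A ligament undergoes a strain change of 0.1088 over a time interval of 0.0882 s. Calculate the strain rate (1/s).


strain_rate = delta_strain / delta_t
strain_rate = 0.1088 / 0.0882
strain_rate = 1.2336


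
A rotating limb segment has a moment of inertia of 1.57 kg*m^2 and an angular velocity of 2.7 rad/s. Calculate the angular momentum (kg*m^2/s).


L = I * omega
L = 1.57 * 2.7
L = 4.2390


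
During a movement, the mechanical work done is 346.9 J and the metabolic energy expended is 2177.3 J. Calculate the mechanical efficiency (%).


eta = (W_mech / E_meta) * 100
eta = (346.9 / 2177.3) * 100
ratio = 0.1593
eta = 15.9326


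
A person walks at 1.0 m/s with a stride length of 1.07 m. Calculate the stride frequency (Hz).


f = v / stride_length
f = 1.0 / 1.07
f = 0.9346


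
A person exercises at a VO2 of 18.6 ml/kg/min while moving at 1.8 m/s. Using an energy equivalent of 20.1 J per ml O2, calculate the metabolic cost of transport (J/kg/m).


Power per kg = VO2 * 20.1 / 60
Power per kg = 18.6 * 20.1 / 60 = 6.2310 W/kg
Cost = power_per_kg / speed
Cost = 6.2310 / 1.8
Cost = 3.4617


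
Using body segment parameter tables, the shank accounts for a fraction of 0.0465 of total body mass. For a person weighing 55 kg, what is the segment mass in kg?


m_segment = body_mass * fraction
m_segment = 55 * 0.0465
m_segment = 2.5575


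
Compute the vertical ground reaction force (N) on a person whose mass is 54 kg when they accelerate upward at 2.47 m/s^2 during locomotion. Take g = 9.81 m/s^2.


GRF = m * (g + a)
GRF = 54 * (9.81 + 2.47)
GRF = 54 * 12.2800
GRF = 663.1200


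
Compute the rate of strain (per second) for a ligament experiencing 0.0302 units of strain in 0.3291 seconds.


strain_rate = delta_strain / delta_t
strain_rate = 0.0302 / 0.3291
strain_rate = 0.0918


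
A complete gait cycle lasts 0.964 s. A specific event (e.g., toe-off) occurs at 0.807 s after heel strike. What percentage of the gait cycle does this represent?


pct = (event_time / cycle_time) * 100
pct = (0.807 / 0.964) * 100
ratio = 0.8371
pct = 83.7137


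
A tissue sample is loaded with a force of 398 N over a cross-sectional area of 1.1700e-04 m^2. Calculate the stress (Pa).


stress = F / A
stress = 398 / 1.1700e-04
stress = 3.4017e+06


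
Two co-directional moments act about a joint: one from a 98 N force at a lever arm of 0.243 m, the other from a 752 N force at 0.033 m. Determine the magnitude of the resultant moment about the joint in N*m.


M = F1 * d1 + F2 * d2
M = 98 * 0.243 + 752 * 0.033
M = 23.8140 + 24.8160
M = 48.6300


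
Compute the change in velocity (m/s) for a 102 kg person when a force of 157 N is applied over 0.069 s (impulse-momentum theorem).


J = F * dt = 157 * 0.069 = 10.8330 N*s
delta_v = J / m
delta_v = 10.8330 / 102
delta_v = 0.1062


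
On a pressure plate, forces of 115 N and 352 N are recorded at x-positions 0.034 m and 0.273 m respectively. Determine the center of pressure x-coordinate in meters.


COP_x = (F1*x1 + F2*x2) / (F1 + F2)
COP_x = (115*0.034 + 352*0.273) / (115 + 352)
Numerator = 100.0060
Denominator = 467
COP_x = 0.2141


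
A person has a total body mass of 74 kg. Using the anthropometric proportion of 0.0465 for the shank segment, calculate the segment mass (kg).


m_segment = body_mass * fraction
m_segment = 74 * 0.0465
m_segment = 3.4410


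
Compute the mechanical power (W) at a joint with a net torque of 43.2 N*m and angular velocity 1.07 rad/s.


P = M * omega
P = 43.2 * 1.07
P = 46.2240


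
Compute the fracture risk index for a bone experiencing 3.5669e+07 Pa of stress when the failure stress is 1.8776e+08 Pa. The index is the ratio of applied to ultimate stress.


FRI = applied / ultimate
FRI = 3.5669e+07 / 1.8776e+08
FRI = 0.1900


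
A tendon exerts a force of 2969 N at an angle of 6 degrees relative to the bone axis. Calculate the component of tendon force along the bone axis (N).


F_eff = F_tendon * cos(theta)
theta = 6 deg = 0.1047 rad
cos(theta) = 0.9945
F_eff = 2969 * 0.9945
F_eff = 2952.7355


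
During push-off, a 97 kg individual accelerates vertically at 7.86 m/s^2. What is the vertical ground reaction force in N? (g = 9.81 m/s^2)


GRF = m * (g + a)
GRF = 97 * (9.81 + 7.86)
GRF = 97 * 17.6700
GRF = 1713.9900


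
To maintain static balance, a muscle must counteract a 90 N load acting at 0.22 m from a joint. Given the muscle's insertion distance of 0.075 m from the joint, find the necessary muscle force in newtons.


F_muscle = W * d_load / d_muscle
F_muscle = 90 * 0.22 / 0.075
Numerator = 19.8000
F_muscle = 264.0000


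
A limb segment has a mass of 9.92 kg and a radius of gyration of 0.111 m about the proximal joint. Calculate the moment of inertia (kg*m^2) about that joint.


I = m * k^2
I = 9.92 * 0.111^2
k^2 = 0.0123
I = 0.1222


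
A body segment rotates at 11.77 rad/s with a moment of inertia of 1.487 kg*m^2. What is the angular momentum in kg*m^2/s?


L = I * omega
L = 1.487 * 11.77
L = 17.5020


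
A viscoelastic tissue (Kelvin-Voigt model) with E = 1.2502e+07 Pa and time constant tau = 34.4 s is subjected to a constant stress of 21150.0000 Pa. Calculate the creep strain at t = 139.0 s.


epsilon(t) = (sigma/E) * (1 - exp(-t/tau))
sigma/E = 21150.0000 / 1.2502e+07 = 0.0017
exp(-t/tau) = exp(-139.0 / 34.4) = 0.0176
epsilon = 0.0017 * (1 - 0.0176)
epsilon = 0.0017


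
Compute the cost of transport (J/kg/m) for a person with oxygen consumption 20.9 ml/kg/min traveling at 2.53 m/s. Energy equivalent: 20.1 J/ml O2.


Power per kg = VO2 * 20.1 / 60
Power per kg = 20.9 * 20.1 / 60 = 7.0015 W/kg
Cost = power_per_kg / speed
Cost = 7.0015 / 2.53
Cost = 2.7674


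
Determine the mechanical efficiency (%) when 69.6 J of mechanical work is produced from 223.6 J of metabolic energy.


eta = (W_mech / E_meta) * 100
eta = (69.6 / 223.6) * 100
ratio = 0.3113
eta = 31.1270


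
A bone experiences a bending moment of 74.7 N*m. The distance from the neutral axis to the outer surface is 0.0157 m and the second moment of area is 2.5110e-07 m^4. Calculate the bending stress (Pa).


sigma = M * c / I
sigma = 74.7 * 0.0157 / 2.5110e-07
M * c = 1.1728
sigma = 4.6706e+06


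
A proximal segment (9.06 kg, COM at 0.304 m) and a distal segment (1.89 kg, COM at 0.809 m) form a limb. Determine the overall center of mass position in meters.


COM = (m1*x1 + m2*x2) / (m1 + m2)
COM = (9.06*0.304 + 1.89*0.809) / (9.06 + 1.89)
Numerator = 4.2833
Denominator = 10.9500
COM = 0.3912


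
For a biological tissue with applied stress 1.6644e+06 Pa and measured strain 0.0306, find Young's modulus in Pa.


E = stress / strain
E = 1.6644e+06 / 0.0306
E = 5.4392e+07


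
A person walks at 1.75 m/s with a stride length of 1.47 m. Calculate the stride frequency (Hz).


f = v / stride_length
f = 1.75 / 1.47
f = 1.1905


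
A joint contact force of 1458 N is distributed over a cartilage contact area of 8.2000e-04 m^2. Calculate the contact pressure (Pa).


P = F / A
P = 1458 / 8.2000e-04
P = 1.7780e+06


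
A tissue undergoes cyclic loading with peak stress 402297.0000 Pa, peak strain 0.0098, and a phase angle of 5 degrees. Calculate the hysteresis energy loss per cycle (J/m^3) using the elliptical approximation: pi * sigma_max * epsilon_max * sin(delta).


E_loss = pi * sigma_max * epsilon_max * sin(delta)
delta = 5 deg = 0.0873 rad
sin(delta) = 0.0872
E_loss = pi * 402297.0000 * 0.0098 * 0.0872
E_loss = 1079.4903


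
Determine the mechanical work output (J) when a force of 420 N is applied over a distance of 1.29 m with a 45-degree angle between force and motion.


W = F * d * cos(theta)
theta = 45 deg = 0.7854 rad
cos(theta) = 0.7071
W = 420 * 1.29 * 0.7071
W = 383.1105


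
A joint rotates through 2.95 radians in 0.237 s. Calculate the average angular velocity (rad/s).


omega = delta_theta / delta_t
omega = 2.95 / 0.237
omega = 12.4473
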